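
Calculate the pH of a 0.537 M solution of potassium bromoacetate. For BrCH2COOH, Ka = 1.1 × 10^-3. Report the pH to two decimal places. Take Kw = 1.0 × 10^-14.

BrCH2COO- is the conjugate base of the weak acid BrCH2COOH.
Kb = Kw/Ka = 1.0×10^-14 / 1.1 × 10^-3 = 9.09 × 10^-12
From the ICE table, Kb = [OH-]²/(0.537 − [OH-]) = 9.09 × 10^-12.
Assume [OH-] ≪ 0.537: [OH-] ≈ √(9.09 × 10^-12 × 0.537) = 2.21 × 10^-6 M
pOH = −log(2.21 × 10^-6) = 5.66; pH = 14.00 − 5.66 = 8.34

pH = 8.34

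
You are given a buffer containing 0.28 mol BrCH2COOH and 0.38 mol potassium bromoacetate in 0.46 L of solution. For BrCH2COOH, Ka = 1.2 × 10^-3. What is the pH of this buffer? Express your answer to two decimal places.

pKa = −log(1.2 × 10^-3) = 2.921
Henderson–Hasselbalch: pH = pKa + log([BrCH2COO-]/[BrCH2COOH]) = 2.921 + log(0.38/0.28)
pH = 2.921 + (+0.133) = 3.05

pH = 3.05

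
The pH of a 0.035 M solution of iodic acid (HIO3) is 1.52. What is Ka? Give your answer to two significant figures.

Ka = 1.9 × 10^-1

[H+] = 10^(-1.52) = 3.02 × 10^-2 M
At equilibrium [HA] = 0.035 − 3.02 × 10^-2 = 4.80 × 10^-3 M
Ka = [H+][A-]/[HA] = (3.02 × 10^-2)² / 4.80 × 10^-3 = 1.9 × 10^-1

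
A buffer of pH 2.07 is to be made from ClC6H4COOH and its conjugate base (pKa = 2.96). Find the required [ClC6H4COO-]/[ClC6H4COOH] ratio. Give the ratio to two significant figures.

pH = pKa + log(r) ⇒ log(r) = 2.07 − 2.96 = -0.89
r = [ClC6H4COO-]/[ClC6H4COOH] = 10^(-0.89) = 0.129

ratio = 0.13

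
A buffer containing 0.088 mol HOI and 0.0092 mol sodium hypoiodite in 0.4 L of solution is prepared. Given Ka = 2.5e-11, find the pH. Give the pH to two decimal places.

pH = 9.62

pKa = −log(2.5 × 10^-11) = 10.602
Using pH = pKa + log([base]/[acid]) with [base]/[acid] = 0.0092/0.088:
pH = 10.602 + (-0.981) = 9.62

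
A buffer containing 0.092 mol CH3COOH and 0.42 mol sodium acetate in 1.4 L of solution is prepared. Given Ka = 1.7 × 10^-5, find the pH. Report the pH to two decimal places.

pH = 5.43

pKa = −log(1.7 × 10^-5) = 4.770
Henderson–Hasselbalch: pH = pKa + log([CH3COO-]/[CH3COOH]) = 4.770 + log(0.42/0.092)
pH = 4.770 + (+0.659) = 5.43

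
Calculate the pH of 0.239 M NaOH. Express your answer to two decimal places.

pH = 13.38

NaOH is a strong base; [OH-] = 0.239 M.
pOH = -log(0.239) = 0.62
pH = 14.00 - 0.62 = 13.38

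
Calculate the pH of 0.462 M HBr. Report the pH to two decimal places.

HBr is a strong acid and dissociates completely, so [H+] = 0.462 M.
pH = -log(0.462) = 0.34

pH = 0.34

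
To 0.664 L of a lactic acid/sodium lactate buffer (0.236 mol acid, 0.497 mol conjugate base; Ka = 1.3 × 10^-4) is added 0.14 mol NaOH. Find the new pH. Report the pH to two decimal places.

pH = 4.71

After neutralization: n(CH3CH(OH)COOH) = 0.096 mol, n(CH3CH(OH)COO-) = 0.637 mol.
pKa = −log(1.3 × 10^-4) = 3.886
pH = pKa + log(n_CH3CH(OH)COO-/n_CH3CH(OH)COOH) = 3.886 + log(0.637/0.096) = 3.886 + (+0.822)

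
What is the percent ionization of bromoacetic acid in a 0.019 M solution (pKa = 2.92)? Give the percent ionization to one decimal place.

BrCH2COOH ⇌ BrCH2COO- + H+; let x = [H+] at equilibrium.
Ka = 10^(−2.92) = 1.20 × 10^-3
Ka = x²/(C₀ − x); solving the quadratic gives x = 4.21 × 10^-3 M.
Fraction ionized = 4.21 × 10^-3 / 0.019 = 0.2216 → 22.2%

22.2%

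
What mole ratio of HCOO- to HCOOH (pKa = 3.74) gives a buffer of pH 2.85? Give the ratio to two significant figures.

ratio = 0.13

pH = pKa + log(r) ⇒ log(r) = 2.85 − 3.74 = -0.89
r = [HCOO-]/[HCOOH] = 10^(-0.89) = 0.129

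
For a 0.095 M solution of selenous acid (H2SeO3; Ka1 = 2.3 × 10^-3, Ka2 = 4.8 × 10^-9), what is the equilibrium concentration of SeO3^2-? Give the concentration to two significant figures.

4.8 × 10^-9 M

First ionization gives [H+] ≈ [HSeO3-] = 1.37 × 10^-2 M.
Second step: Ka2 = [H+][SeO3^2-]/[HSeO3-] ≈ [SeO3^2-] (since [H+] ≈ [HSeO3-]).
So [SeO3^2-] ≈ Ka2.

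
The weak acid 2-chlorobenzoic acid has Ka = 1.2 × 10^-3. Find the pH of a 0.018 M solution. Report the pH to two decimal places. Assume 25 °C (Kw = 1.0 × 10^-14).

ClC6H4COOH ⇌ ClC6H4COO- + H+
Let x = [H+] at equilibrium. Ka = x²/(0.018 − x).
Here C₀/Ka ≈ 15, so the small-x approximation fails. Use the quadratic:
x = (−Ka + √(Ka² + 4·Ka·C₀))/2 = 4.09 × 10^-3 M
pH = −log[H+] = −log(4.09 × 10^-3) = 2.39

pH = 2.39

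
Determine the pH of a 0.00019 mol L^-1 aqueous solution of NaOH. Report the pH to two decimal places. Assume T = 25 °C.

pH = 10.28

NaOH is a strong base; [OH-] = 0.00019 M.
pOH = -log(0.00019) = 3.72
pH = 14.00 - 3.72 = 10.28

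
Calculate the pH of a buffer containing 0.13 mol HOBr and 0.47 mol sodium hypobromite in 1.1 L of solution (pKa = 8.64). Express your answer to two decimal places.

Henderson–Hasselbalch: pH = pKa + log([OBr-]/[HOBr]) = 8.64 + log(0.47/0.13)
pH = 8.64 + (+0.558) = 9.20

pH = 9.20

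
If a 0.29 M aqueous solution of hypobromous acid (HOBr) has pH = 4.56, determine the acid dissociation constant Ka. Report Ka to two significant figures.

[H+] = 10^(-4.56) = 2.75 × 10^-5 M
At equilibrium [HA] = 0.29 − 2.75 × 10^-5 = 2.90 × 10^-1 M
Ka = [H+][A-]/[HA] = (2.75 × 10^-5)² / 2.90 × 10^-1 = 2.6 × 10^-9

Ka = 2.6 × 10^-9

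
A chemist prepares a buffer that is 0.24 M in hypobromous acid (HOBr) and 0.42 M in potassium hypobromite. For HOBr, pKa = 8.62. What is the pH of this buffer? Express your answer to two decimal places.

pH = 8.86

Henderson–Hasselbalch: pH = pKa + log([OBr-]/[HOBr]) = 8.62 + log(0.42/0.24)
pH = 8.62 + (+0.243) = 8.86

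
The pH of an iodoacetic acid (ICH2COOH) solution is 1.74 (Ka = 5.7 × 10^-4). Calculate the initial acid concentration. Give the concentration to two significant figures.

C₀ = 6.0 × 10^-1 M

[H+] = 10^(-1.74) = 1.82 × 10^-2 M = x
Ka = x²/(C₀ − x) ⇒ C₀ = x + x²/Ka
C₀ = 1.82 × 10^-2 + (1.82 × 10^-2)²/(5.7 × 10^-4) = 5.99 × 10^-1 M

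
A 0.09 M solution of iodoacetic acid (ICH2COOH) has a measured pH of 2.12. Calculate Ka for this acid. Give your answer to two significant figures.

Ka = 7.0 × 10^-4

[H+] = 10^(-2.12) = 7.59 × 10^-3 M
At equilibrium [HA] = 0.09 − 7.59 × 10^-3 = 8.24 × 10^-2 M
Ka = [H+][A-]/[HA] = (7.59 × 10^-3)² / 8.24 × 10^-2 = 7.0 × 10^-4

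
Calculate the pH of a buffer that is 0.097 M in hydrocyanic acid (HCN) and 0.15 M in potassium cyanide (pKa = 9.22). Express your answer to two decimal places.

pH = 9.41

pH = pKa + log([A⁻]/[HA]) = 9.22 + log(0.15/0.097)
pH = 9.22 + (+0.189) = 9.41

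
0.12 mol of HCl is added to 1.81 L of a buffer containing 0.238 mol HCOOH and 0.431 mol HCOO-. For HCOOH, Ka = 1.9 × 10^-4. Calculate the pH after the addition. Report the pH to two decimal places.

Added H+ converts HCOO- to HCOOH: HCOOH → 0.358 mol, HCOO- → 0.311 mol.
pKa = −log(1.9 × 10^-4) = 3.721
Henderson–Hasselbalch with mole ratio 0.311/0.358: pH = 3.721 + (-0.061)

pH = 3.66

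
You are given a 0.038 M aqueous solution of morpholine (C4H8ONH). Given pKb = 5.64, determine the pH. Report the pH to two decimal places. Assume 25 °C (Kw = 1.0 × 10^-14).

C4H8ONH + H2O ⇌ C4H8ONH2+ + OH-
Kb = 10^(−5.64) = 2.29 × 10^-6
From the ICE table, Kb = x²/(0.038 − x) = 2.29 × 10^-6.
Assume x ≪ 0.038: x ≈ √(2.29 × 10^-6 × 0.038) = 2.95 × 10^-4 M
(x/C₀ = 0.78% < 5%, so the approximation holds.)
pOH = −log(2.95 × 10^-4) = 3.53; pH = 14.00 − 3.53 = 10.47

pH = 10.47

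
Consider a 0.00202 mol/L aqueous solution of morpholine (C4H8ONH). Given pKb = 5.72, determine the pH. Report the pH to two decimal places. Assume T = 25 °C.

pH = 9.79

C4H8ONH + H2O ⇌ C4H8ONH2+ + OH-
Kb = 10^(−5.72) = 1.91 × 10^-6
Kb = x²/(0.00202 − x) = 1.91 × 10^-6
Since Kb ≪ C₀, x ≈ √(Kb·C₀) = 6.21 × 10^-5 M.
(x/C₀ = 3.1% < 5%, so the approximation holds.)
pOH = −log(6.21 × 10^-5) = 4.21; pH = 14.00 − 4.21 = 9.79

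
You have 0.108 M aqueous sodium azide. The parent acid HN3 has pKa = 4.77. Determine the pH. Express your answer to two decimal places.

N3- is the conjugate base of the weak acid HN3.
Ka = 10^(−4.77) = 1.70 × 10^-5
Kb = Kw/Ka = 1.0×10^-14 / 1.70 × 10^-5 = 5.88 × 10^-10
Let x = [OH-] at equilibrium. Kb = x²/(0.108 − x).
Neglecting x in the denominator: x = √(5.88 × 10^-10 × 0.108) = 7.97 × 10^-6 M
pOH = 5.10, so pH = 14.00 − pOH = 8.90

pH = 8.90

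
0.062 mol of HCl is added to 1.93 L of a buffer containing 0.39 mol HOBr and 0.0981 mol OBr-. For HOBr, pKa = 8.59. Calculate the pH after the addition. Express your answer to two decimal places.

Added H+ converts OBr- to HOBr: HOBr → 0.452 mol, OBr- → 0.0361 mol.
Henderson–Hasselbalch with mole ratio 0.0361/0.452: pH = 8.59 + (-1.098)

pH = 7.49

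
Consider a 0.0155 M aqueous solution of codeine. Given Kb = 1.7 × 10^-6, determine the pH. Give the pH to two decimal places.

pH = 10.21

C18H21NO3 + H2O ⇌ C18H22NO3+ + OH-
From the ICE table, Kb = x²/(0.0155 − x) = 1.7 × 10^-6.
Since Kb ≪ C₀, x ≈ √(Kb·C₀) = 1.62 × 10^-4 M.
(x/C₀ = 1% < 5%, so the approximation holds.)
pOH = −log(1.62 × 10^-4) = 3.79; pH = 14.00 − 3.79 = 10.21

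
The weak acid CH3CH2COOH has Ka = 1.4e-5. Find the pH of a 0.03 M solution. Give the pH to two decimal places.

pH = 3.19

CH3CH2COOH ⇌ CH3CH2COO- + H+
From the ICE table, Ka = [H+]²/(0.03 − [H+]) = 1.4 × 10^-5.
Neglecting [H+] in the denominator: [H+] = √(1.4 × 10^-5 × 0.03) = 6.48 × 10^-4 M
pH = −log(6.48 × 10^-4) = 3.19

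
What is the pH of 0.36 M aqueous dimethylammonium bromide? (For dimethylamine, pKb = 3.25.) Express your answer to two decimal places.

(CH3)2NH2+ is the conjugate acid of the weak base (CH3)2NH.
Kb = 10^(−3.25) = 5.62 × 10^-4
Ka = Kw/Kb = 1.0×10^-14 / 5.62 × 10^-4 = 1.78 × 10^-11
Ka = [H+]²/(0.36 − [H+]) = 1.78 × 10^-11
Since Ka ≪ C₀, [H+] ≈ √(Ka·C₀) = 2.53 × 10^-6 M.
Check: 0.0007% ionized — well under 5%, approximation valid.
pH = −log(2.53 × 10^-6) = 5.60

pH = 5.60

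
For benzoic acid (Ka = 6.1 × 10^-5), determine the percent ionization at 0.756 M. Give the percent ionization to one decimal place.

C6H5COOH ⇌ C6H5COO- + H+; let x = [H+] at equilibrium.
x ≈ √(Ka·C₀) = √(6.1 × 10^-5 × 0.756) = 6.79 × 10^-3 M
% ionization = x/C₀ × 100% = 6.79 × 10^-3/0.756 × 100% = 0.9%

0.9%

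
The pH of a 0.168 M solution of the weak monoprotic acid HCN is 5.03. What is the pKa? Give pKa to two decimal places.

[H+] = 10^(-5.03) = 9.33 × 10^-6 M
At equilibrium [HA] = 0.168 − 9.33 × 10^-6 = 1.68 × 10^-1 M
Ka = [H+][A-]/[HA] = (9.33 × 10^-6)² / 1.68 × 10^-1 = 5.18 × 10^-10
pKa = -log(5.18 × 10^-10) = 9.29

pKa = 9.29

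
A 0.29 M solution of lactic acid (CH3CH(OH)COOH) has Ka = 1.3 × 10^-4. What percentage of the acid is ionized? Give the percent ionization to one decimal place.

CH3CH(OH)COOH ⇌ CH3CH(OH)COO- + H+; let x = [H+] at equilibrium.
x ≈ √(Ka·C₀) = √(1.3 × 10^-4 × 0.29) = 6.14 × 10^-3 M
Fraction ionized = 6.14 × 10^-3 / 0.29 = 0.0212 → 2.1%

2.1%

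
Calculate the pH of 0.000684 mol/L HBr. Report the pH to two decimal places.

HBr is a strong acid and dissociates completely, so [H+] = 0.000684 M.
pH = -log(0.000684) = 3.16

pH = 3.16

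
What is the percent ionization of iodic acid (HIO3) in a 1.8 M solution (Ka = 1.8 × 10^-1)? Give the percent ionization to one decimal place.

HIO3 ⇌ IO3- + H+; let x = [H+] at equilibrium.
Solve x² + 0.18x − 0.324 = 0 → x = 4.86 × 10^-1 M
Fraction ionized = 4.86 × 10^-1 / 1.8 = 0.2700 → 27.0%

27.0%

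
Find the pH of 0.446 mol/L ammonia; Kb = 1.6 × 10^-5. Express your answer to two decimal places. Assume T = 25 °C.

pH = 11.43

NH3 + H2O ⇌ NH4+ + OH-
Let x = [OH-] at equilibrium. Kb = x²/(0.446 − x).
Neglecting x in the denominator: x = √(1.6 × 10^-5 × 0.446) = 2.67 × 10^-3 M
(x/C₀ = 0.6% < 5%, so the approximation holds.)
pOH = 2.57, so pH = 14.00 − pOH = 11.43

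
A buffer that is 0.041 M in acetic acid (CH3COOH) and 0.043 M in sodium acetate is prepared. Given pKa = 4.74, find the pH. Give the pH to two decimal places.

Henderson–Hasselbalch: pH = pKa + log([CH3COO-]/[CH3COOH]) = 4.74 + log(0.043/0.041)
pH = 4.74 + (+0.021) = 4.76

pH = 4.76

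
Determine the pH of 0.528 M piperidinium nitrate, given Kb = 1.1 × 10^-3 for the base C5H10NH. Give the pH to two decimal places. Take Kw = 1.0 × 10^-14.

C5H10NH2+ is the conjugate acid of the weak base C5H10NH.
Ka = Kw/Kb = 1.0×10^-14 / 1.1 × 10^-3 = 9.09 × 10^-12
Let x = [H+] at equilibrium. Ka = x²/(0.528 − x).
Neglecting x in the denominator: x = √(9.09 × 10^-12 × 0.528) = 2.19 × 10^-6 M
(x/C₀ = 0.00041% < 5%, so the approximation holds.)
pH = −log[H+] = −log(2.19 × 10^-6) = 5.66

pH = 5.66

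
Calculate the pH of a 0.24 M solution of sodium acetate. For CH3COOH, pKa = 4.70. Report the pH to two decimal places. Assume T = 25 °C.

pH = 9.04

CH3COO- is the conjugate base of the weak acid CH3COOH.
Ka = 10^(−4.70) = 2.00 × 10^-5
Kb = Kw/Ka = 1.0×10^-14 / 2.00 × 10^-5 = 5.00 × 10^-10
Kb = [OH-]²/(0.24 − [OH-]) = 5.00 × 10^-10
Assume [OH-] ≪ 0.24: [OH-] ≈ √(5.00 × 10^-10 × 0.24) = 1.10 × 10^-5 M
Check: 0.0046% ionized — well under 5%, approximation valid.
pOH = 4.96, so pH = 14.00 − pOH = 9.04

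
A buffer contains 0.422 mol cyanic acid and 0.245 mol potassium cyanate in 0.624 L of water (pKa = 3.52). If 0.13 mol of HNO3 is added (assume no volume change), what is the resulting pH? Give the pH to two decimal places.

Added H+ converts OCN- to HOCN: HOCN → 0.552 mol, OCN- → 0.115 mol.
pH = pKa + log(n_OCN-/n_HOCN) = 3.52 + log(0.115/0.552) = 3.52 + (-0.681)

pH = 2.84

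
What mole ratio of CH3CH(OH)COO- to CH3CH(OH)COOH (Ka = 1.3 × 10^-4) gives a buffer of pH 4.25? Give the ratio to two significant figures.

ratio = 2.3

pKa = -log(1.3 × 10^-4) = 3.886
pH = pKa + log(r) ⇒ log(r) = 4.25 − 3.886 = +0.364
r = [CH3CH(OH)COO-]/[CH3CH(OH)COOH] = 10^(+0.364) = 2.31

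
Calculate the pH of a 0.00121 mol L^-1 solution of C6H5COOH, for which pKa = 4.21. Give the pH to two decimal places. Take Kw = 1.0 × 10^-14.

pH = 3.61

C6H5COOH ⇌ C6H5COO- + H+
Ka = 10^(−4.21) = 6.17 × 10^-5
From the ICE table, Ka = x²/(0.00121 − x) = 6.17 × 10^-5.
The 5% rule fails; solving x² + Ka·x − Ka·C₀ = 0 exactly:
x = [−6.17e-05 + √(6.17e-05² + 2.99e-07)]/2 = 2.44 × 10^-4 M
pH = −log[H+] = −log(2.44 × 10^-4) = 3.61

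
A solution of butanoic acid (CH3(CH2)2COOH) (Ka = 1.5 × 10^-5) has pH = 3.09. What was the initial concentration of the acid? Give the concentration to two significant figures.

C₀ = 4.5 × 10^-2 M

[H+] = 10^(-3.09) = 8.13 × 10^-4 M = x
Ka = x²/(C₀ − x) ⇒ C₀ = x + x²/Ka
C₀ = 8.13 × 10^-4 + (8.13 × 10^-4)²/(1.5 × 10^-5) = 4.49 × 10^-2 M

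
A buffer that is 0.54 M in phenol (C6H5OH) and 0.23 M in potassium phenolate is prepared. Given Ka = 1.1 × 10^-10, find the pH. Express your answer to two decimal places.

pH = 9.59

pKa = −log(1.1 × 10^-10) = 9.959
pH = pKa + log([A⁻]/[HA]) = 9.959 + log(0.23/0.54)
pH = 9.959 + (-0.371) = 9.59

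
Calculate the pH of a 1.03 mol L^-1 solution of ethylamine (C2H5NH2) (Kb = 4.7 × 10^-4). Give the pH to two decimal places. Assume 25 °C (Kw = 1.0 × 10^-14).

pH = 12.34

C2H5NH2 + H2O ⇌ C2H5NH3+ + OH-
Kb = [OH-]²/(1.03 − [OH-]) = 4.7 × 10^-4
Neglecting [OH-] in the denominator: [OH-] = √(4.7 × 10^-4 × 1.03) = 2.20 × 10^-2 M
Check: 2.1% ionized — well under 5%, approximation valid.
pOH = 1.66, so pH = 14.00 − pOH = 12.34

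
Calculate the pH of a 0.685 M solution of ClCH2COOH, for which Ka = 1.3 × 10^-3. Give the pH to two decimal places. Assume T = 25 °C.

ClCH2COOH ⇌ ClCH2COO- + H+
Ka = x²/(0.685 − x) = 1.3 × 10^-3
Neglecting x in the denominator: x = √(1.3 × 10^-3 × 0.685) = 2.98 × 10^-2 M
(x/C₀ = 4.4% < 5%, so the approximation holds.)
pH = −log[H+] = −log(2.98 × 10^-2) = 1.53

pH = 1.53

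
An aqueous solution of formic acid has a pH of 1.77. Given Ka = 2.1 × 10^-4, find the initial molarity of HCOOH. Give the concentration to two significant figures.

C₀ = 1.4 M

[H+] = 10^(-1.77) = 1.70 × 10^-2 M = x
Ka = x²/(C₀ − x) ⇒ C₀ = x + x²/Ka
C₀ = 1.70 × 10^-2 + (1.70 × 10^-2)²/(2.1 × 10^-4) = 1.39 M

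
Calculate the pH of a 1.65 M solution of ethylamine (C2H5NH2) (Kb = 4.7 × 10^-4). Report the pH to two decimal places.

pH = 12.44

C2H5NH2 + H2O ⇌ C2H5NH3+ + OH-
From the ICE table, Kb = [OH-]²/(1.65 − [OH-]) = 4.7 × 10^-4.
Neglecting [OH-] in the denominator: [OH-] = √(4.7 × 10^-4 × 1.65) = 2.78 × 10^-2 M
([OH-]/C₀ = 1.7% < 5%, so the approximation holds.)
pOH = 1.56, so pH = 14.00 − pOH = 12.44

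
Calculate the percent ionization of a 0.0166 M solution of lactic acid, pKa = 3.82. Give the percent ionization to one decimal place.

9.1%

CH3CH(OH)COOH ⇌ CH3CH(OH)COO- + H+; let x = [H+] at equilibrium.
Ka = 10^(−3.82) = 1.51 × 10^-4
Ka = x²/(C₀ − x); solving the quadratic gives x = 1.51 × 10^-3 M.
% ionization = x/C₀ × 100% = 1.51 × 10^-3/0.0166 × 100% = 9.1%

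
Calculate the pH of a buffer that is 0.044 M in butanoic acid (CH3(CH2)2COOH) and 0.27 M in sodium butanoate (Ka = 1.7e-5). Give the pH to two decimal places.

pKa = −log(1.7 × 10^-5) = 4.770
pH = pKa + log([A⁻]/[HA]) = 4.770 + log(0.27/0.044)
pH = 4.770 + (+0.788) = 5.56

pH = 5.56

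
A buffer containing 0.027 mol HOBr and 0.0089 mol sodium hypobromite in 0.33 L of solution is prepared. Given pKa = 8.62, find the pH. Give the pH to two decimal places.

Using pH = pKa + log([base]/[acid]) with [base]/[acid] = 0.0089/0.027:
pH = 8.62 + (-0.482) = 8.14

pH = 8.14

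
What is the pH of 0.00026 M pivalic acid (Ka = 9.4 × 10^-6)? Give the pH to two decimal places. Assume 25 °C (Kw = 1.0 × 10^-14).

pH = 4.35

(CH3)3CCOOH ⇌ (CH3)3CCOO- + H+
Ka = [H+]²/(0.00026 − [H+]) = 9.4 × 10^-6
The 5% rule fails; solving [H+]² + Ka·[H+] − Ka·C₀ = 0 exactly:
[H+] = [−9.4e-06 + √(9.4e-06² + 9.78e-09)]/2 = 4.50 × 10^-5 M
pH = −log(4.50 × 10^-5) = 4.35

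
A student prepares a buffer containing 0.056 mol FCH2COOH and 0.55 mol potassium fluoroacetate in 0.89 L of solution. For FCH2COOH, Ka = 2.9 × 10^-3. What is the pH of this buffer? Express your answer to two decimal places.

pH = 3.53

pKa = −log(2.9 × 10^-3) = 2.538
Using pH = pKa + log([base]/[acid]) with [base]/[acid] = 0.55/0.056:
pH = 2.538 + (+0.992) = 3.53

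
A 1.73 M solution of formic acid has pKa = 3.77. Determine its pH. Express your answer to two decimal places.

pH = 1.77

HCOOH ⇌ HCOO- + H+
Ka = 10^(−3.77) = 1.70 × 10^-4
From the ICE table, Ka = [H+]²/(1.73 − [H+]) = 1.70 × 10^-4.
Neglecting [H+] in the denominator: [H+] = √(1.70 × 10^-4 × 1.73) = 1.71 × 10^-2 M
Check: 0.99% ionized — well under 5%, approximation valid.
pH = −log(1.71 × 10^-2) = 1.77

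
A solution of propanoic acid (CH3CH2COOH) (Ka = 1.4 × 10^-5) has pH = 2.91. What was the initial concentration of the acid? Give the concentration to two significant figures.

C₀ = 1.1 × 10^-1 M

[H+] = 10^(-2.91) = 1.23 × 10^-3 M = x
Ka = x²/(C₀ − x) ⇒ C₀ = x + x²/Ka
C₀ = 1.23 × 10^-3 + (1.23 × 10^-3)²/(1.4 × 10^-5) = 1.09 × 10^-1 M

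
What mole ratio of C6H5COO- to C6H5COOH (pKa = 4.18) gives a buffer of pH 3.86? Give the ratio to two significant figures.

pH = pKa + log(r) ⇒ log(r) = 3.86 − 4.18 = -0.32
r = [C6H5COO-]/[C6H5COOH] = 10^(-0.32) = 0.479

ratio = 0.48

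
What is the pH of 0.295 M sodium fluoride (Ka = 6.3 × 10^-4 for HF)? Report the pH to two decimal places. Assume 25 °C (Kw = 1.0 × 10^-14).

pH = 8.34

F- is the conjugate base of the weak acid HF.
Kb = Kw/Ka = 1.0×10^-14 / 6.3 × 10^-4 = 1.59 × 10^-11
Kb = [OH-]²/(0.295 − [OH-]) = 1.59 × 10^-11
Neglecting [OH-] in the denominator: [OH-] = √(1.59 × 10^-11 × 0.295) = 2.17 × 10^-6 M
pOH = −log(2.17 × 10^-6) = 5.66; pH = 14.00 − 5.66 = 8.34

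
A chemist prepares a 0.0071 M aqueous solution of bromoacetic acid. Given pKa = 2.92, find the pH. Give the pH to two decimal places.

pH = 2.62

BrCH2COOH ⇌ BrCH2COO- + H+
Ka = 10^(−2.92) = 1.20 × 10^-3
Ka = [H+]²/(0.0071 − [H+]) = 1.20 × 10^-3
Here C₀/Ka ≈ 5.92, so the small-[H+] approximation fails. Use the quadratic:
[H+] = [−0.0012 + √(0.0012² + 3.41e-05)]/2 = 2.38 × 10^-3 M
pH = −log(2.38 × 10^-3) = 2.62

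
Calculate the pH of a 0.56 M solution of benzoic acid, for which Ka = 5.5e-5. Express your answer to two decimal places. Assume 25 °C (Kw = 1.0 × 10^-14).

pH = 2.26

C6H5COOH ⇌ C6H5COO- + H+
From the ICE table, Ka = [H+]²/(0.56 − [H+]) = 5.5 × 10^-5.
Neglecting [H+] in the denominator: [H+] = √(5.5 × 10^-5 × 0.56) = 5.55 × 10^-3 M
([H+]/C₀ = 0.99% < 5%, so the approximation holds.)
pH = −log[H+] = −log(5.55 × 10^-3) = 2.26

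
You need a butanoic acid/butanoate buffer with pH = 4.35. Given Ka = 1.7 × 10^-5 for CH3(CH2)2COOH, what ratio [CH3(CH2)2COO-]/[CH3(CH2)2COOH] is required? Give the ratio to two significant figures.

pKa = -log(1.7 × 10^-5) = 4.770
pH = pKa + log(r) ⇒ log(r) = 4.35 − 4.770 = -0.420
r = [CH3(CH2)2COO-]/[CH3(CH2)2COOH] = 10^(-0.420) = 0.38

ratio = 0.38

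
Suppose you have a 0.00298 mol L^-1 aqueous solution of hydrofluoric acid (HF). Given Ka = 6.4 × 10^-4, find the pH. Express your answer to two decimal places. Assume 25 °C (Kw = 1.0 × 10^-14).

HF ⇌ F- + H+
Ka = x²/(0.00298 − x) = 6.4 × 10^-4
The 5% rule fails; solving x² + Ka·x − Ka·C₀ = 0 exactly:
x = (−Ka + √(Ka² + 4·Ka·C₀))/2 = 1.10 × 10^-3 M
pH = −log[H+] = −log(1.10 × 10^-3) = 2.96

pH = 2.96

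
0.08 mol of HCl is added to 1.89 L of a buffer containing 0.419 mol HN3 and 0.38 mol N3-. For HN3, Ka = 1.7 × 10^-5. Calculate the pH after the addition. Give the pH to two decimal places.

After neutralization: n(HN3) = 0.499 mol, n(N3-) = 0.3 mol.
pKa = −log(1.7 × 10^-5) = 4.770
pH = pKa + log([A⁻]/[HA]) = 4.770 + log(0.3/0.499) = 4.770 -0.221

pH = 4.55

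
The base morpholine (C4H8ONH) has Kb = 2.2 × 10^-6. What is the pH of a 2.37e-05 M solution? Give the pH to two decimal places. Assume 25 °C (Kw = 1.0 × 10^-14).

C4H8ONH + H2O ⇌ C4H8ONH2+ + OH-
Kb = [OH-]²/(2.37e-05 − [OH-]) = 2.2 × 10^-6
Here C₀/Kb ≈ 10.8, so the small-[OH-] approximation fails. Use the quadratic:
[OH-] = (−Kb + √(Kb² + 4·Kb·C₀))/2 = 6.20 × 10^-6 M
pOH = 5.21, so pH = 14.00 − pOH = 8.79

pH = 8.79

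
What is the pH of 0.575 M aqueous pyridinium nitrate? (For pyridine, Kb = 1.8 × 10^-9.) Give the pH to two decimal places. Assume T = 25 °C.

C5H5NH+ is the conjugate acid of the weak base C5H5N.
Ka = Kw/Kb = 1.0×10^-14 / 1.8 × 10^-9 = 5.56 × 10^-6
Ka = [H+]²/(0.575 − [H+]) = 5.56 × 10^-6
Assume [H+] ≪ 0.575: [H+] ≈ √(5.56 × 10^-6 × 0.575) = 1.79 × 10^-3 M
pH = −log[H+] = −log(1.79 × 10^-3) = 2.75

pH = 2.75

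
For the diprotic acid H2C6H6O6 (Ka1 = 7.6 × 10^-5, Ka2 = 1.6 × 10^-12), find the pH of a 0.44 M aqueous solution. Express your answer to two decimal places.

Ka1 ≫ Ka2, so treat the first dissociation as the only significant source of H+.
Ka1 = x²/(0.44 − x) = 7.6 × 10^-5
x ≈ √(7.6 × 10^-5 × 0.44) = 5.78 × 10^-3 M
pH = −log(5.78 × 10^-3) = 2.24

pH = 2.24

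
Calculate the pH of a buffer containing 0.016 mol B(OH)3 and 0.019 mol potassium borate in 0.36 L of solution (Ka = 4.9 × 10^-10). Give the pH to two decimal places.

pH = 9.38

pKa = −log(4.9 × 10^-10) = 9.310
pH = pKa + log([A⁻]/[HA]) = 9.310 + log(0.019/0.016)
pH = 9.310 + (+0.075) = 9.38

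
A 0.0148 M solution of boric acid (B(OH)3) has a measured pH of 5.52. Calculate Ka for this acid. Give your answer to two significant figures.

[H+] = 10^(-5.52) = 3.02 × 10^-6 M
At equilibrium [HA] = 0.0148 − 3.02 × 10^-6 = 1.48 × 10^-2 M
Ka = [H+][A-]/[HA] = (3.02 × 10^-6)² / 1.48 × 10^-2 = 6.2 × 10^-10

Ka = 6.2 × 10^-10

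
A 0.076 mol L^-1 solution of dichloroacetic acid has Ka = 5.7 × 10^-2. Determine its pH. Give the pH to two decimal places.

pH = 1.36

Cl2CHCOOH ⇌ Cl2CHCOO- + H+
Ka = [H+]²/(0.076 − [H+]) = 5.7 × 10^-2
[H+] is not negligible relative to C₀; solve [H+]² + 0.057·[H+] − 0.00433 = 0.
[H+] = (−Ka + √(Ka² + 4·Ka·C₀))/2 = 4.32 × 10^-2 M
pH = −log[H+] = −log(4.32 × 10^-2) = 1.36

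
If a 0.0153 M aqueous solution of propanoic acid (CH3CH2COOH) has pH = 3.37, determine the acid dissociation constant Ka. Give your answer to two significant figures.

[H+] = 10^(-3.37) = 4.27 × 10^-4 M
At equilibrium [HA] = 0.0153 − 4.27 × 10^-4 = 1.49 × 10^-2 M
Ka = [H+][A-]/[HA] = (4.27 × 10^-4)² / 1.49 × 10^-2 = 1.2 × 10^-5

Ka = 1.2 × 10^-5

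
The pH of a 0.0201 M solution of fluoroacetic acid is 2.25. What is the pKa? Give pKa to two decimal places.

[H+] = 10^(-2.25) = 5.62 × 10^-3 M
At equilibrium [HA] = 0.0201 − 5.62 × 10^-3 = 1.45 × 10^-2 M
Ka = [H+][A-]/[HA] = (5.62 × 10^-3)² / 1.45 × 10^-2 = 2.18 × 10^-3
pKa = -log(2.18 × 10^-3) = 2.66

pKa = 2.66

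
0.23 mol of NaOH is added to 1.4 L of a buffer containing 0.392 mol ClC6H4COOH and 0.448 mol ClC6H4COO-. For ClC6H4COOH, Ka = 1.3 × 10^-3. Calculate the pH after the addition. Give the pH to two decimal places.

pH = 3.51

OH- converts ClC6H4COOH to ClC6H4COO-: ClC6H4COOH → 0.162 mol, ClC6H4COO- → 0.678 mol.
pKa = −log(1.3 × 10^-3) = 2.886
pH = pKa + log([A⁻]/[HA]) = 2.886 + log(0.678/0.162) = 2.886 +0.622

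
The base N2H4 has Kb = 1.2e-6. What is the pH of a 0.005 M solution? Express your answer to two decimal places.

N2H4 + H2O ⇌ N2H5+ + OH-
From the ICE table, Kb = x²/(0.005 − x) = 1.2 × 10^-6.
Since Kb ≪ C₀, x ≈ √(Kb·C₀) = 7.75 × 10^-5 M.
pOH = −log(7.75 × 10^-5) = 4.11; pH = 14.00 − 4.11 = 9.89

pH = 9.89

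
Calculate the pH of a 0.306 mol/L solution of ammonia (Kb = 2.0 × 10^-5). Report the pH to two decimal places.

pH = 11.39

NH3 + H2O ⇌ NH4+ + OH-
Let x = [OH-] at equilibrium. Kb = x²/(0.306 − x).
Assume x ≪ 0.306: x ≈ √(2.0 × 10^-5 × 0.306) = 2.47 × 10^-3 M
(x/C₀ = 0.81% < 5%, so the approximation holds.)
pOH = −log(2.47 × 10^-3) = 2.61; pH = 14.00 − 2.61 = 11.39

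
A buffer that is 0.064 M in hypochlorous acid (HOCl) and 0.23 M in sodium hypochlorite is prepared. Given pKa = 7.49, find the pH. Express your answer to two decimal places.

Using pH = pKa + log([base]/[acid]) with [base]/[acid] = 0.23/0.064:
pH = 7.49 + (+0.556) = 8.05

pH = 8.05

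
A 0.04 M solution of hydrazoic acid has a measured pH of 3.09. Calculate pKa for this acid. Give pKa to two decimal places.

[H+] = 10^(-3.09) = 8.13 × 10^-4 M
At equilibrium [HA] = 0.04 − 8.13 × 10^-4 = 3.92 × 10^-2 M
Ka = [H+][A-]/[HA] = (8.13 × 10^-4)² / 3.92 × 10^-2 = 1.69 × 10^-5
pKa = -log(1.69 × 10^-5) = 4.77

pKa = 4.77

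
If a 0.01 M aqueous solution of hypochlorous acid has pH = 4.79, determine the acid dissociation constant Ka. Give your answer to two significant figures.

Ka = 2.6 × 10^-8

[H+] = 10^(-4.79) = 1.62 × 10^-5 M
At equilibrium [HA] = 0.01 − 1.62 × 10^-5 = 9.98 × 10^-3 M
Ka = [H+][A-]/[HA] = (1.62 × 10^-5)² / 9.98 × 10^-3 = 2.6 × 10^-8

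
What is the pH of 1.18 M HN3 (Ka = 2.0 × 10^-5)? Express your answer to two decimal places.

HN3 ⇌ N3- + H+
From the ICE table, Ka = [H+]²/(1.18 − [H+]) = 2.0 × 10^-5.
Neglecting [H+] in the denominator: [H+] = √(2.0 × 10^-5 × 1.18) = 4.86 × 10^-3 M
Check: 0.41% ionized — well under 5%, approximation valid.
pH = −log[H+] = −log(4.86 × 10^-3) = 2.31

pH = 2.31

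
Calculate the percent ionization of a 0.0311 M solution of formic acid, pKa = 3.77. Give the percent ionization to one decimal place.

HCOOH ⇌ HCOO- + H+; let x = [H+] at equilibrium.
Ka = 10^(−3.77) = 1.70 × 10^-4
Solve x² + 0.00017x − 5.29e-06 = 0 → x = 2.22 × 10^-3 M
Fraction ionized = 2.22 × 10^-3 / 0.0311 = 0.0714 → 7.1%

7.1%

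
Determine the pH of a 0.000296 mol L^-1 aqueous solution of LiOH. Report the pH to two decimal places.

LiOH is a strong base; [OH-] = 0.000296 M.
pOH = -log(0.000296) = 3.53
pH = 14.00 - 3.53 = 10.47

pH = 10.47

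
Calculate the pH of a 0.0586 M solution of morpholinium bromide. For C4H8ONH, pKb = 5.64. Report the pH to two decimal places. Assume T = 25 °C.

C4H8ONH2+ is the conjugate acid of the weak base C4H8ONH.
Kb = 10^(−5.64) = 2.29 × 10^-6
Ka = Kw/Kb = 1.0×10^-14 / 2.29 × 10^-6 = 4.37 × 10^-9
Ka = x²/(0.0586 − x) = 4.37 × 10^-9
Neglecting x in the denominator: x = √(4.37 × 10^-9 × 0.0586) = 1.60 × 10^-5 M
pH = −log(1.60 × 10^-5) = 4.80

pH = 4.80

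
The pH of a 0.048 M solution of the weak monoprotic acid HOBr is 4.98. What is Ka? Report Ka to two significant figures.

Ka = 2.3 × 10^-9

[H+] = 10^(-4.98) = 1.05 × 10^-5 M
At equilibrium [HA] = 0.048 − 1.05 × 10^-5 = 4.80 × 10^-2 M
Ka = [H+][A-]/[HA] = (1.05 × 10^-5)² / 4.80 × 10^-2 = 2.3 × 10^-9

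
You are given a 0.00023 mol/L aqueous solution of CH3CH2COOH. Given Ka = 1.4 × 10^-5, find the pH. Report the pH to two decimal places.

CH3CH2COOH ⇌ CH3CH2COO- + H+
From the ICE table, Ka = [H+]²/(0.00023 − [H+]) = 1.4 × 10^-5.
Here C₀/Ka ≈ 16.4, so the small-[H+] approximation fails. Use the quadratic:
[H+] = (−Ka + √(Ka² + 4·Ka·C₀))/2 = 5.02 × 10^-5 M
pH = −log(5.02 × 10^-5) = 4.30

pH = 4.30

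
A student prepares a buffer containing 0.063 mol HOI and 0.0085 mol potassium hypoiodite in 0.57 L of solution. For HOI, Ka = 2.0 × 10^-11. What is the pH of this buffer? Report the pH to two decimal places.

pH = 9.83

pKa = −log(2.0 × 10^-11) = 10.699
Henderson–Hasselbalch: pH = pKa + log([OI-]/[HOI]) = 10.699 + log(0.0085/0.063)
pH = 10.699 + (-0.870) = 9.83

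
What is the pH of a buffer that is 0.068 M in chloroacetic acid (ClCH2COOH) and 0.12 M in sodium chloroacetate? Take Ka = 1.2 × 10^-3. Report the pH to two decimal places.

pH = 3.17

pKa = −log(1.2 × 10^-3) = 2.921
Henderson–Hasselbalch: pH = pKa + log([ClCH2COO-]/[ClCH2COOH]) = 2.921 + log(0.12/0.068)
pH = 2.921 + (+0.247) = 3.17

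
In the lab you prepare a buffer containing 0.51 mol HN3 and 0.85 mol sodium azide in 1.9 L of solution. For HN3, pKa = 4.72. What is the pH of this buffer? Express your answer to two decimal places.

pH = 4.94

Using pH = pKa + log([base]/[acid]) with [base]/[acid] = 0.85/0.51:
pH = 4.72 + (+0.222) = 4.94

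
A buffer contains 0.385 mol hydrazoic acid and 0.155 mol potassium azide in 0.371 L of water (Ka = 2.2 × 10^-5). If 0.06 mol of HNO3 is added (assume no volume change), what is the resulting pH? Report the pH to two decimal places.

pH = 3.99

After neutralization: n(HN3) = 0.445 mol, n(N3-) = 0.095 mol.
pKa = −log(2.2 × 10^-5) = 4.658
pH = pKa + log(n_N3-/n_HN3) = 4.658 + log(0.095/0.445) = 4.658 + (-0.671)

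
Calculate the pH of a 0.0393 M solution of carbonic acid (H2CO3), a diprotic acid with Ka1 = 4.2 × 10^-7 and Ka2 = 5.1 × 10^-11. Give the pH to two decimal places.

pH = 3.89

Since Ka1 ≫ Ka2, the first ionization dominates [H+].
Ka1 = x²/(0.0393 − x) = 4.2 × 10^-7
x ≈ √(4.2 × 10^-7 × 0.0393) = 1.28 × 10^-4 M
pH = −log(1.28 × 10^-4) = 3.89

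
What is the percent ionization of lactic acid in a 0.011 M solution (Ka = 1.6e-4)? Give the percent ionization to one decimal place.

CH3CH(OH)COOH ⇌ CH3CH(OH)COO- + H+; let x = [H+] at equilibrium.
Solve x² + 0.00016x − 1.76e-06 = 0 → x = 1.25 × 10^-3 M
Fraction ionized = 1.25 × 10^-3 / 0.011 = 0.1136 → 11.4%

11.4%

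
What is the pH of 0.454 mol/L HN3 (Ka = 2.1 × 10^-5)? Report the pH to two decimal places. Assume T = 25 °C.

pH = 2.51

HN3 ⇌ N3- + H+
Let x = [H+] at equilibrium. Ka = x²/(0.454 − x).
Since Ka ≪ C₀, x ≈ √(Ka·C₀) = 3.09 × 10^-3 M.
(x/C₀ = 0.68% < 5%, so the approximation holds.)
pH = −log[H+] = −log(3.09 × 10^-3) = 2.51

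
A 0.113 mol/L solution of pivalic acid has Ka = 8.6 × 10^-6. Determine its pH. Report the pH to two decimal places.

pH = 3.01

(CH3)3CCOOH ⇌ (CH3)3CCOO- + H+
Ka = x²/(0.113 − x) = 8.6 × 10^-6
Since Ka ≪ C₀, x ≈ √(Ka·C₀) = 9.86 × 10^-4 M.
(x/C₀ = 0.87% < 5%, so the approximation holds.)
pH = −log(9.86 × 10^-4) = 3.01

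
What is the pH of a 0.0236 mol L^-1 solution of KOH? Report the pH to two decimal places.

KOH is a strong base; [OH-] = 0.0236 M.
pOH = -log(0.0236) = 1.63
pH = 14.00 - 1.63 = 12.37

pH = 12.37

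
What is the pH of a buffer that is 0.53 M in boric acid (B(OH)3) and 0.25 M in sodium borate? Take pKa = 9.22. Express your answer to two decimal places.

pH = 8.89

Henderson–Hasselbalch: pH = pKa + log([B(OH)4-]/[B(OH)3]) = 9.22 + log(0.25/0.53)
pH = 9.22 + (-0.326) = 8.89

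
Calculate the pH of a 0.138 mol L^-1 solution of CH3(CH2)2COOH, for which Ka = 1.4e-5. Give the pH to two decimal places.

pH = 2.86

CH3(CH2)2COOH ⇌ CH3(CH2)2COO- + H+
Ka = x²/(0.138 − x) = 1.4 × 10^-5
Since Ka ≪ C₀, x ≈ √(Ka·C₀) = 1.39 × 10^-3 M.
Check: 1% ionized — well under 5%, approximation valid.
pH = −log(1.39 × 10^-3) = 2.86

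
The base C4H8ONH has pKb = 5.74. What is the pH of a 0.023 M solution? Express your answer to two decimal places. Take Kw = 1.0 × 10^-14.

pH = 10.31

C4H8ONH + H2O ⇌ C4H8ONH2+ + OH-
Kb = 10^(−5.74) = 1.82 × 10^-6
From the ICE table, Kb = [OH-]²/(0.023 − [OH-]) = 1.82 × 10^-6.
Since Kb ≪ C₀, [OH-] ≈ √(Kb·C₀) = 2.05 × 10^-4 M.
Check: 0.89% ionized — well under 5%, approximation valid.
pOH = −log(2.05 × 10^-4) = 3.69; pH = 14.00 − 3.69 = 10.31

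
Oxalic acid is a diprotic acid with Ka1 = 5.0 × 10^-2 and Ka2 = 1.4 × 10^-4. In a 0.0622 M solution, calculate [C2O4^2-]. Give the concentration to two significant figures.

1.4 × 10^-4 M

First ionization gives [H+] ≈ [HC2O4-] = 3.61 × 10^-2 M.
Second step: Ka2 = [H+][C2O4^2-]/[HC2O4-] ≈ [C2O4^2-] (since [H+] ≈ [HC2O4-]).
So [C2O4^2-] ≈ Ka2.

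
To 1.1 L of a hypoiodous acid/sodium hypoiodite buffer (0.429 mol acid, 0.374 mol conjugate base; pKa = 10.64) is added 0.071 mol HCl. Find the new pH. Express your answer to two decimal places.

pH = 10.42

Added H+ converts OI- to HOI: HOI → 0.5 mol, OI- → 0.303 mol.
pH = pKa + log([A⁻]/[HA]) = 10.64 + log(0.303/0.5) = 10.64 -0.218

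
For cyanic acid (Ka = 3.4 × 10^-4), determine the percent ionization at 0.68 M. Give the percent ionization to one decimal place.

2.2%

HOCN ⇌ OCN- + H+; let x = [H+] at equilibrium.
x ≈ √(Ka·C₀) = √(3.4 × 10^-4 × 0.68) = 1.52 × 10^-2 M
% ionization = x/C₀ × 100% = 1.52 × 10^-2/0.68 × 100% = 2.2%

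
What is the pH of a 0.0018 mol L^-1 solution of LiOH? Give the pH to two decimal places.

LiOH is a strong base; [OH-] = 0.0018 M.
pOH = -log(0.0018) = 2.74
pH = 14.00 - 2.74 = 11.26

pH = 11.26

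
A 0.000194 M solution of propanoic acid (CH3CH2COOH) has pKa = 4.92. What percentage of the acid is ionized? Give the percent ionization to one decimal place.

22.0%

CH3CH2COOH ⇌ CH3CH2COO- + H+; let x = [H+] at equilibrium.
Ka = 10^(−4.92) = 1.20 × 10^-5
Solve x² + 1.2e-05x − 2.33e-09 = 0 → x = 4.26 × 10^-5 M
% ionization = x/C₀ × 100% = 4.26 × 10^-5/0.000194 × 100% = 22.0%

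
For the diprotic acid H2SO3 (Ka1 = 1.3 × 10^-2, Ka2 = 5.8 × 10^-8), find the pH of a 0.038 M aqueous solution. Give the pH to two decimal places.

pH = 1.78

Since Ka1 ≫ Ka2, the first ionization dominates [H+].
Ka1 = x²/(0.038 − x) = 1.3 × 10^-2
Solving the quadratic: x = (−Ka1 + √(Ka1² + 4·Ka1·C₀))/2 = 1.67 × 10^-2 M
pH = −log(1.67 × 10^-2) = 1.78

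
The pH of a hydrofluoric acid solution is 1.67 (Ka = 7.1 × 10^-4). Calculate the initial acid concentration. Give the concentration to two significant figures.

[H+] = 10^(-1.67) = 2.14 × 10^-2 M = x
Ka = x²/(C₀ − x) ⇒ C₀ = x + x²/Ka
C₀ = 2.14 × 10^-2 + (2.14 × 10^-2)²/(7.1 × 10^-4) = 6.66 × 10^-1 M

C₀ = 6.7 × 10^-1 M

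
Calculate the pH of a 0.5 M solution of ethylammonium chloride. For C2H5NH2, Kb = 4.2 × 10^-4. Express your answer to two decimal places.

C2H5NH3+ is the conjugate acid of the weak base C2H5NH2.
Ka = Kw/Kb = 1.0×10^-14 / 4.2 × 10^-4 = 2.38 × 10^-11
Let x = [H+] at equilibrium. Ka = x²/(0.5 − x).
Since Ka ≪ C₀, x ≈ √(Ka·C₀) = 3.45 × 10^-6 M.
pH = −log[H+] = −log(3.45 × 10^-6) = 5.46

pH = 5.46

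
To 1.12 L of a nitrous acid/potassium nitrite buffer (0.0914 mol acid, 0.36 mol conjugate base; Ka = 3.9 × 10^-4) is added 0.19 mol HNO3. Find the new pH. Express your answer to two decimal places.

After neutralization: n(HNO2) = 0.281 mol, n(NO2-) = 0.17 mol.
pKa = −log(3.9 × 10^-4) = 3.409
pH = pKa + log(n_NO2-/n_HNO2) = 3.409 + log(0.17/0.281) = 3.409 + (-0.218)

pH = 3.19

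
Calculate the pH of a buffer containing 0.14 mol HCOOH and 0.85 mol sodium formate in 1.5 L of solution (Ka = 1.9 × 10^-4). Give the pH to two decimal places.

pH = 4.50

pKa = −log(1.9 × 10^-4) = 3.721
pH = pKa + log([A⁻]/[HA]) = 3.721 + log(0.85/0.14)
pH = 3.721 + (+0.783) = 4.50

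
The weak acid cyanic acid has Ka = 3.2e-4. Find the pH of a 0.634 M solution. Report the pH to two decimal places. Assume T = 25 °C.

HOCN ⇌ OCN- + H+
Let x = [H+] at equilibrium. Ka = x²/(0.634 − x).
Assume x ≪ 0.634: x ≈ √(3.2 × 10^-4 × 0.634) = 1.42 × 10^-2 M
pH = −log[H+] = −log(1.42 × 10^-2) = 1.85

pH = 1.85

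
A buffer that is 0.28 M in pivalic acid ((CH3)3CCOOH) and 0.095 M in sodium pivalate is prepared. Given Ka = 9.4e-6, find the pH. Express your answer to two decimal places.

pH = 4.56

pKa = −log(9.4 × 10^-6) = 5.027
Henderson–Hasselbalch: pH = pKa + log([(CH3)3CCOO-]/[(CH3)3CCOOH]) = 5.027 + log(0.095/0.28)
pH = 5.027 + (-0.469) = 4.56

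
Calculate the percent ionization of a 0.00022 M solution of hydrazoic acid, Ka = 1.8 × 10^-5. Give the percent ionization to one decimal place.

24.8%

HN3 ⇌ N3- + H+; let x = [H+] at equilibrium.
Ka = x²/(C₀ − x); solving the quadratic gives x = 5.46 × 10^-5 M.
% ionization = x/C₀ × 100% = 5.46 × 10^-5/0.00022 × 100% = 24.8%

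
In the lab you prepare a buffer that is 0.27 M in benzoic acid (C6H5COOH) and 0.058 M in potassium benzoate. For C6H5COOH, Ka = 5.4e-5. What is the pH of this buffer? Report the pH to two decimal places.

pH = 3.60

pKa = −log(5.4 × 10^-5) = 4.268
pH = pKa + log([A⁻]/[HA]) = 4.268 + log(0.058/0.27)
pH = 4.268 + (-0.668) = 3.60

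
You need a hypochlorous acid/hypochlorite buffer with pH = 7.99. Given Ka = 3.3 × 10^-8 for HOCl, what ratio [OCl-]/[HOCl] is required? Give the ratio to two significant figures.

ratio = 3.2

pKa = -log(3.3 × 10^-8) = 7.481
pH = pKa + log(r) ⇒ log(r) = 7.99 − 7.481 = +0.509
r = [OCl-]/[HOCl] = 10^(+0.509) = 3.23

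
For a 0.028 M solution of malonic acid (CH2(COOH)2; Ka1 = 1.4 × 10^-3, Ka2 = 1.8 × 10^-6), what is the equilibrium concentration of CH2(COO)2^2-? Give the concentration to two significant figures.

1.8 × 10^-6 M

First ionization gives [H+] ≈ [CH2(COOH)COO-] = 5.60 × 10^-3 M.
Second step: Ka2 = [H+][CH2(COO)2^2-]/[CH2(COOH)COO-] ≈ [CH2(COO)2^2-] (since [H+] ≈ [CH2(COOH)COO-]).
So [CH2(COO)2^2-] ≈ Ka2.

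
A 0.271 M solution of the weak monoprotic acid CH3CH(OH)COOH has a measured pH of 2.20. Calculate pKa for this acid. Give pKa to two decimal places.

pKa = 3.82

[H+] = 10^(-2.20) = 6.31 × 10^-3 M
At equilibrium [HA] = 0.271 − 6.31 × 10^-3 = 2.65 × 10^-1 M
Ka = [H+][A-]/[HA] = (6.31 × 10^-3)² / 2.65 × 10^-1 = 1.50 × 10^-4
pKa = -log(1.50 × 10^-4) = 3.82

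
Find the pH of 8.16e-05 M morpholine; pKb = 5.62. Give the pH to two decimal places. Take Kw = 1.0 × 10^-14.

pH = 9.11

C4H8ONH + H2O ⇌ C4H8ONH2+ + OH-
Kb = 10^(−5.62) = 2.40 × 10^-6
Kb = [OH-]²/(8.16e-05 − [OH-]) = 2.40 × 10^-6
Here C₀/Kb ≈ 34, so the small-[OH-] approximation fails. Use the quadratic:
[OH-] = (−Kb + √(Kb² + 4·Kb·C₀))/2 = 1.28 × 10^-5 M
pOH = 4.89, so pH = 14.00 − pOH = 9.11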